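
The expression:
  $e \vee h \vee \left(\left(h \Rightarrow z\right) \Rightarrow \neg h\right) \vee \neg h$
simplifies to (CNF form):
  $\text{True}$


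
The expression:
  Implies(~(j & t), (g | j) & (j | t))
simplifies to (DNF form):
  j | (g & t)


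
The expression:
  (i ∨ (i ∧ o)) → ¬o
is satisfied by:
  {o: False, i: False}
  {i: True, o: False}
  {o: True, i: False}


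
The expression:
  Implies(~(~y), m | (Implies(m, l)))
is always true.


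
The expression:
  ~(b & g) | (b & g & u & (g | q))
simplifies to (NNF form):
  u | ~b | ~g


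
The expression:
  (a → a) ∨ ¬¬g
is always true.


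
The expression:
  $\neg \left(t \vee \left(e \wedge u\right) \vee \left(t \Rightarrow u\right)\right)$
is never true.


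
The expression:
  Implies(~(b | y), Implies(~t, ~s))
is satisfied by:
  {y: True, b: True, t: True, s: False}
  {y: True, b: True, s: False, t: False}
  {y: True, t: True, s: False, b: False}
  {y: True, s: False, t: False, b: False}
  {b: True, t: True, s: False, y: False}
  {b: True, s: False, t: False, y: False}
  {t: True, b: False, s: False, y: False}
  {b: False, s: False, t: False, y: False}
  {b: True, y: True, s: True, t: True}
  {b: True, y: True, s: True, t: False}
  {y: True, s: True, t: True, b: False}
  {y: True, s: True, b: False, t: False}
  {t: True, s: True, b: True, y: False}
  {s: True, b: True, y: False, t: False}
  {s: True, t: True, y: False, b: False}


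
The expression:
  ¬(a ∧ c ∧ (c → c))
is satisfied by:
  {c: False, a: False}
  {a: True, c: False}
  {c: True, a: False}


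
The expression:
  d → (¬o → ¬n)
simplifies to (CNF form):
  o ∨ ¬d ∨ ¬n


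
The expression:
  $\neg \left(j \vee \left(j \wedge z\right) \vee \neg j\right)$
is never true.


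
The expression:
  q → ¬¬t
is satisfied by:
  {t: True, q: False}
  {q: False, t: False}
  {q: True, t: True}


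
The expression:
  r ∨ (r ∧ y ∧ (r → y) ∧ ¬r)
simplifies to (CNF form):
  r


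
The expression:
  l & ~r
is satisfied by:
  {l: True, r: False}


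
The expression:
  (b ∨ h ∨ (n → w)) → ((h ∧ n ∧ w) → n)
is always true.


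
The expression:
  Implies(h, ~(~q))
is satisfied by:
  {q: True, h: False}
  {h: False, q: False}
  {h: True, q: True}


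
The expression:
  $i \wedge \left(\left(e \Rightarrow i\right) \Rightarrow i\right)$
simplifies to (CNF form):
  $i$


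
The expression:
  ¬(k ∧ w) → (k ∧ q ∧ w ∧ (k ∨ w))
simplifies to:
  k ∧ w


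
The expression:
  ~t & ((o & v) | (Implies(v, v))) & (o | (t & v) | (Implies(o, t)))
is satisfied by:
  {t: False}


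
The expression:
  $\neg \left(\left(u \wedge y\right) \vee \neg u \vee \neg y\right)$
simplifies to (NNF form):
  $\text{False}$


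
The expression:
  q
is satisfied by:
  {q: True}


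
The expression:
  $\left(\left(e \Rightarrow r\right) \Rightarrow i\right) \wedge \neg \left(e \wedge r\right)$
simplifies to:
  $\left(e \wedge \neg r\right) \vee \left(i \wedge \neg e\right)$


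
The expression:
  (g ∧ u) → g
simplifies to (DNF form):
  True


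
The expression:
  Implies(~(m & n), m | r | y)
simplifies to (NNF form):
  m | r | y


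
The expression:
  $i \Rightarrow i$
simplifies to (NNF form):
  $\text{True}$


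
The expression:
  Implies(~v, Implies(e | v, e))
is always true.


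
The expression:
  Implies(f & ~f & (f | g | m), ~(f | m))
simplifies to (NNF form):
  True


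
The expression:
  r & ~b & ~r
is never true.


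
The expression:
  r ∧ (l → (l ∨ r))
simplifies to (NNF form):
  r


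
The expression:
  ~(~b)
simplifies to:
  b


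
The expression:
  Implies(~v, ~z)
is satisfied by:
  {v: True, z: False}
  {z: False, v: False}
  {z: True, v: True}


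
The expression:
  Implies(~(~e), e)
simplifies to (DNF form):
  True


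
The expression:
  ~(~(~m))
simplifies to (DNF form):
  ~m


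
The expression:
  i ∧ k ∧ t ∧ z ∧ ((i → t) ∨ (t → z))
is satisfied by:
  {t: True, z: True, k: True, i: True}


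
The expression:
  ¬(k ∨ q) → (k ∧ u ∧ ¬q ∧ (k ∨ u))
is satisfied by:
  {k: True, q: True}
  {k: True, q: False}
  {q: True, k: False}


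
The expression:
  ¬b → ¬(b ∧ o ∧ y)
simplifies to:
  True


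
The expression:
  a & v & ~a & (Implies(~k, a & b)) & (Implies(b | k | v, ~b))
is never true.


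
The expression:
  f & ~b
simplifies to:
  f & ~b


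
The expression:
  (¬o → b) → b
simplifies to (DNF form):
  b ∨ ¬o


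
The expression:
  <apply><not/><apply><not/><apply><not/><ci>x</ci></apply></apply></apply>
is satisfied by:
  {x: False}


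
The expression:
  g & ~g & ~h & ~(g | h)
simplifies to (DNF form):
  False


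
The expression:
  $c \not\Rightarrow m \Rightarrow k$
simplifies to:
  $k \vee m \vee \neg c$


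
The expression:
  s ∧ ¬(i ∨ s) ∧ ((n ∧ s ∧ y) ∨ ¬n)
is never true.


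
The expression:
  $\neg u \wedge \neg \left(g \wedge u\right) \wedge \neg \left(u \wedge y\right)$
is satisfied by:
  {u: False}


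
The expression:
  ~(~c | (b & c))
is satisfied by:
  {c: True, b: False}


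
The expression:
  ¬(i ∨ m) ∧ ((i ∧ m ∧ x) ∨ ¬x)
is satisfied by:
  {x: False, i: False, m: False}


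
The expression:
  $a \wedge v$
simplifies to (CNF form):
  $a \wedge v$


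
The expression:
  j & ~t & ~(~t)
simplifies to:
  False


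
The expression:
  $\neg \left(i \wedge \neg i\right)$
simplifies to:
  $\text{True}$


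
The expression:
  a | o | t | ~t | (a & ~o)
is always true.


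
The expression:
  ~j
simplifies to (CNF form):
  ~j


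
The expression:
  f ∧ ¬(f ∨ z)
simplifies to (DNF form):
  False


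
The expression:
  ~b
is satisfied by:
  {b: False}


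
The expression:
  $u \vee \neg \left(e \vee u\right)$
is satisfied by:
  {u: True, e: False}
  {e: False, u: False}
  {e: True, u: True}


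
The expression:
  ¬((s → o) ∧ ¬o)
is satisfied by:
  {o: True, s: True}
  {o: True, s: False}
  {s: True, o: False}


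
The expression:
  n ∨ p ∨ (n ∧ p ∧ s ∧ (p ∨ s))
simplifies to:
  n ∨ p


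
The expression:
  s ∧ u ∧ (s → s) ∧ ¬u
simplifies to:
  False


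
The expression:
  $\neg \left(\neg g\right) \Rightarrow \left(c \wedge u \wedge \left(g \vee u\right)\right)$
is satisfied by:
  {u: True, c: True, g: False}
  {u: True, c: False, g: False}
  {c: True, u: False, g: False}
  {u: False, c: False, g: False}
  {u: True, g: True, c: True}


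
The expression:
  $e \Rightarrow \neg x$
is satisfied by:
  {e: False, x: False}
  {x: True, e: False}
  {e: True, x: False}


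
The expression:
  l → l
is always true.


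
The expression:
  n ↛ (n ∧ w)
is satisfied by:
  {n: True, w: False}


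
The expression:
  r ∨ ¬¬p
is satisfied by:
  {r: True, p: True}
  {r: True, p: False}
  {p: True, r: False}


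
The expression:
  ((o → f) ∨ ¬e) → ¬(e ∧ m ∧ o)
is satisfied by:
  {m: False, o: False, e: False, f: False}
  {f: True, m: False, o: False, e: False}
  {e: True, m: False, o: False, f: False}
  {f: True, e: True, m: False, o: False}
  {o: True, f: False, m: False, e: False}
  {f: True, o: True, m: False, e: False}
  {e: True, o: True, f: False, m: False}
  {f: True, e: True, o: True, m: False}
  {m: True, e: False, o: False, f: False}
  {f: True, m: True, e: False, o: False}
  {e: True, m: True, f: False, o: False}
  {f: True, e: True, m: True, o: False}
  {o: True, m: True, e: False, f: False}
  {f: True, o: True, m: True, e: False}
  {e: True, o: True, m: True, f: False}


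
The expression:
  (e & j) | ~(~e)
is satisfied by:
  {e: True}


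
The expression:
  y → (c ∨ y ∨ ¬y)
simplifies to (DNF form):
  True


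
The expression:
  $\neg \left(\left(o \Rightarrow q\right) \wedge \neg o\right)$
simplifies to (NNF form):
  $o$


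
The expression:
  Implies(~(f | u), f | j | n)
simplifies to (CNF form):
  f | j | n | u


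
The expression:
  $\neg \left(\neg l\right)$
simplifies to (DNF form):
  $l$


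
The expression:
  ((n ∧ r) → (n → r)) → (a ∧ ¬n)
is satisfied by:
  {a: True, n: False}


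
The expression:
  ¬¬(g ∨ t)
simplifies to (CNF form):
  g ∨ t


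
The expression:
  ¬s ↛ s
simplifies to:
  True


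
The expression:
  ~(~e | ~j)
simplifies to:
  e & j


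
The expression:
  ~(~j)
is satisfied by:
  {j: True}


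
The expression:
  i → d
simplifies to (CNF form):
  d ∨ ¬i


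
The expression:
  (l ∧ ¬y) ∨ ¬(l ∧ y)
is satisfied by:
  {l: False, y: False}
  {y: True, l: False}
  {l: True, y: False}


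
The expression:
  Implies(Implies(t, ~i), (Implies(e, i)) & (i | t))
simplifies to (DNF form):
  i | (t & ~e)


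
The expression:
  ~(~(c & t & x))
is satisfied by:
  {t: True, c: True, x: True}


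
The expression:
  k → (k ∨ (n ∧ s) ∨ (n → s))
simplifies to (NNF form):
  True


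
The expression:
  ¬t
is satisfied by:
  {t: False}


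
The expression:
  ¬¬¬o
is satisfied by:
  {o: False}


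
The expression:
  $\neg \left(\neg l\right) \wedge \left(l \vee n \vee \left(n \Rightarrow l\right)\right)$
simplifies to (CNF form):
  $l$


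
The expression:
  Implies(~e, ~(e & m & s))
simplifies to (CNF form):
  True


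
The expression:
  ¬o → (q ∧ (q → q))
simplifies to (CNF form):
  o ∨ q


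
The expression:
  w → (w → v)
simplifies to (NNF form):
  v ∨ ¬w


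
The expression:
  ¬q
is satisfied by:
  {q: False}


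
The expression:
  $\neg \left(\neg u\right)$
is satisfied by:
  {u: True}


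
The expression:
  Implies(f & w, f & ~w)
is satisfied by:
  {w: False, f: False}
  {f: True, w: False}
  {w: True, f: False}


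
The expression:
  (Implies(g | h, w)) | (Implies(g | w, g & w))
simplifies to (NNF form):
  w | ~g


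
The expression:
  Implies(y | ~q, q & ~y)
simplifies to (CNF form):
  q & ~y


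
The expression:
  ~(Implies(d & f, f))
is never true.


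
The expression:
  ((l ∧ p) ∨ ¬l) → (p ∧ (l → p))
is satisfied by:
  {l: True, p: True}
  {l: True, p: False}
  {p: True, l: False}


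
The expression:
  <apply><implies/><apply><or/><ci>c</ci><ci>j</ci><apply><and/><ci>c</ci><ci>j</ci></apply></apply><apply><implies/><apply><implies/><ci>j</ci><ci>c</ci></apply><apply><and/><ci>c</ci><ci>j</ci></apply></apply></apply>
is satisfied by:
  {j: True, c: False}
  {c: False, j: False}
  {c: True, j: True}


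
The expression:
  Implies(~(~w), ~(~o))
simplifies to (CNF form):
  o | ~w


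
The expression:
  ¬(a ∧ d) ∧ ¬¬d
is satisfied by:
  {d: True, a: False}


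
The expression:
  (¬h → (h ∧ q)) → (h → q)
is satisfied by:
  {q: True, h: False}
  {h: False, q: False}
  {h: True, q: True}


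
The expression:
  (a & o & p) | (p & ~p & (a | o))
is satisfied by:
  {a: True, p: True, o: True}


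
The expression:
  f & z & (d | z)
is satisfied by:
  {z: True, f: True}


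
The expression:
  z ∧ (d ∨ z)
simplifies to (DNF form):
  z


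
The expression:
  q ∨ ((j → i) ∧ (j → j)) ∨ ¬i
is always true.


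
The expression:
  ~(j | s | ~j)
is never true.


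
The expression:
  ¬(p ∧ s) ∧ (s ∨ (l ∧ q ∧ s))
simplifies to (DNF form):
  s ∧ ¬p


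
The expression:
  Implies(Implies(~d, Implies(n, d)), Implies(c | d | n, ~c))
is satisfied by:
  {n: True, c: False, d: False}
  {n: False, c: False, d: False}
  {d: True, n: True, c: False}
  {d: True, n: False, c: False}
  {c: True, n: True, d: False}


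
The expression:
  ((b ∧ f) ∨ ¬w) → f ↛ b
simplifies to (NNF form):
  (f ∧ ¬b) ∨ (w ∧ ¬f)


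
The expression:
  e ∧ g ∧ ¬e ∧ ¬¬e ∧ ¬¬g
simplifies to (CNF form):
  False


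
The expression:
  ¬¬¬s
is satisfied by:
  {s: False}


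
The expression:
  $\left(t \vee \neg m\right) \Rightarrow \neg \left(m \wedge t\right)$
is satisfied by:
  {m: False, t: False}
  {t: True, m: False}
  {m: True, t: False}


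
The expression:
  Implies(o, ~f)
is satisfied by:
  {o: False, f: False}
  {f: True, o: False}
  {o: True, f: False}


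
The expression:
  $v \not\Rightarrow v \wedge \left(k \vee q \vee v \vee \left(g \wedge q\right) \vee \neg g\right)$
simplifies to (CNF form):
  $\text{False}$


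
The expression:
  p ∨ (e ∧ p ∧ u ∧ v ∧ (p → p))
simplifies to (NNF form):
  p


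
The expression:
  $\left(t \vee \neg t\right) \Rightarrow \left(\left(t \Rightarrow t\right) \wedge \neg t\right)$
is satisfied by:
  {t: False}


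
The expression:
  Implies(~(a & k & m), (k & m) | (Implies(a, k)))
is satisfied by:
  {k: True, a: False}
  {a: False, k: False}
  {a: True, k: True}


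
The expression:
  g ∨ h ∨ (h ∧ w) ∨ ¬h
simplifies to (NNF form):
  True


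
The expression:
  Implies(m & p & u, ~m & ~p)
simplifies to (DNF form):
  ~m | ~p | ~u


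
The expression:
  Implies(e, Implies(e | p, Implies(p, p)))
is always true.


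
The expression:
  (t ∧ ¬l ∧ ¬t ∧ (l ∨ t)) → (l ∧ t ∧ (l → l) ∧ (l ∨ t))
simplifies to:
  True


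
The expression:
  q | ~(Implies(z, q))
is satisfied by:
  {q: True, z: True}
  {q: True, z: False}
  {z: True, q: False}


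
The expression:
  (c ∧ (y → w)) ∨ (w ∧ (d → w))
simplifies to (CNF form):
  (c ∨ w) ∧ (w ∨ ¬y)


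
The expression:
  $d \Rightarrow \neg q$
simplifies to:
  $\neg d \vee \neg q$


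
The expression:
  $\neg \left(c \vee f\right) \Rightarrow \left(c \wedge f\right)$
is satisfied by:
  {c: True, f: True}
  {c: True, f: False}
  {f: True, c: False}


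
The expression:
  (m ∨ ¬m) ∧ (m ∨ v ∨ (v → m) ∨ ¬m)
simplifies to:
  True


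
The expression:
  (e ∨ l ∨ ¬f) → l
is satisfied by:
  {l: True, f: True, e: False}
  {l: True, e: False, f: False}
  {l: True, f: True, e: True}
  {l: True, e: True, f: False}
  {f: True, e: False, l: False}


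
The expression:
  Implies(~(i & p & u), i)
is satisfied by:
  {i: True}


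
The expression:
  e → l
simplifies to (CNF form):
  l ∨ ¬e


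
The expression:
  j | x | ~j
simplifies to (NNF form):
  True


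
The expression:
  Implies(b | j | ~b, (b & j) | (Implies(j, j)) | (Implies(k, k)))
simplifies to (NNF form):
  True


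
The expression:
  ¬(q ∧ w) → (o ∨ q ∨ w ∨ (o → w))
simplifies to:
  True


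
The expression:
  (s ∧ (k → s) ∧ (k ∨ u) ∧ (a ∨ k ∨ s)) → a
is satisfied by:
  {a: True, k: False, s: False, u: False}
  {a: True, u: True, k: False, s: False}
  {a: True, k: True, s: False, u: False}
  {a: True, u: True, k: True, s: False}
  {u: False, k: False, s: False, a: False}
  {u: True, k: False, s: False, a: False}
  {k: True, u: False, s: False, a: False}
  {u: True, k: True, s: False, a: False}
  {s: True, a: True, u: False, k: False}
  {u: True, s: True, a: True, k: False}
  {s: True, a: True, k: True, u: False}
  {u: True, s: True, a: True, k: True}
  {s: True, a: False, k: False, u: False}


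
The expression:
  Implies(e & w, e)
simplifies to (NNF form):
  True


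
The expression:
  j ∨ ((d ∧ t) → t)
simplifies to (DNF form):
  True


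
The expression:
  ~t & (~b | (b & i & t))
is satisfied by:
  {t: False, b: False}


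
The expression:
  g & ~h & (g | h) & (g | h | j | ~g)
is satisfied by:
  {g: True, h: False}


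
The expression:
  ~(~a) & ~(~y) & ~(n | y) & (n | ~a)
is never true.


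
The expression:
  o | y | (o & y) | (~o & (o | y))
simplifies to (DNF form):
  o | y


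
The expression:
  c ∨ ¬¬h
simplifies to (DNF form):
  c ∨ h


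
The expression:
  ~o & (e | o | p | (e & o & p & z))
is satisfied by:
  {e: True, p: True, o: False}
  {e: True, o: False, p: False}
  {p: True, o: False, e: False}


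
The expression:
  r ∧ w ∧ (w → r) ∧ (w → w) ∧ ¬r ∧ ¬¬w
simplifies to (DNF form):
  False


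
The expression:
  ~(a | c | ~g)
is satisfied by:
  {g: True, a: False, c: False}


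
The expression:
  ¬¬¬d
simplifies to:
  ¬d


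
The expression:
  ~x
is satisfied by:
  {x: False}


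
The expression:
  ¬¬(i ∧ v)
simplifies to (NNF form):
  i ∧ v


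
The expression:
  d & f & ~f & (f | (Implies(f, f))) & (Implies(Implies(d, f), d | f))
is never true.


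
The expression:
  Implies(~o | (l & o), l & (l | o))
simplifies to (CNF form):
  l | o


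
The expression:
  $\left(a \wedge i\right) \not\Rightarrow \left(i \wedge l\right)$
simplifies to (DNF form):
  $a \wedge i \wedge \neg l$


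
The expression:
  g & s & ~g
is never true.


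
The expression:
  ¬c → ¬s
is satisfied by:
  {c: True, s: False}
  {s: False, c: False}
  {s: True, c: True}


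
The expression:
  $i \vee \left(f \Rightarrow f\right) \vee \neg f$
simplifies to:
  $\text{True}$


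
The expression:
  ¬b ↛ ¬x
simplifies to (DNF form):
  x ∧ ¬b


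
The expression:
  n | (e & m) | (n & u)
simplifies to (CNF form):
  (e | n) & (m | n)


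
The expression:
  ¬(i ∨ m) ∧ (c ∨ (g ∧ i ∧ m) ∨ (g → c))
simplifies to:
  ¬i ∧ ¬m ∧ (c ∨ ¬g)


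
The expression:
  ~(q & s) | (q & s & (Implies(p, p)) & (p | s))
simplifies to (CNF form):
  True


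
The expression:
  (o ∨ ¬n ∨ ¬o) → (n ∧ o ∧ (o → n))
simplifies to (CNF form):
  n ∧ o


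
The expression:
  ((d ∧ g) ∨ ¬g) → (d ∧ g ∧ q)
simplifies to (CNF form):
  g ∧ (q ∨ ¬d)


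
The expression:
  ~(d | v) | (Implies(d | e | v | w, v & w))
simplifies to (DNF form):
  (v & w) | (~d & ~v)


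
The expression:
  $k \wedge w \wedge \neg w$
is never true.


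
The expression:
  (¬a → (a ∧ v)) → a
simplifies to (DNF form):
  True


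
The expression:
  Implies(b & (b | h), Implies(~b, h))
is always true.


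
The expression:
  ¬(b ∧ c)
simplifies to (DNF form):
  ¬b ∨ ¬c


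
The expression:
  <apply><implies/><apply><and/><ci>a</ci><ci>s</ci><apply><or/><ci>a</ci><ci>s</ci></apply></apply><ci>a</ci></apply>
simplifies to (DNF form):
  <true/>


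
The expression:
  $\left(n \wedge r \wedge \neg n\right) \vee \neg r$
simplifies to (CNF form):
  $\neg r$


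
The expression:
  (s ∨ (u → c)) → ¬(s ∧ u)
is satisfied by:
  {s: False, u: False}
  {u: True, s: False}
  {s: True, u: False}


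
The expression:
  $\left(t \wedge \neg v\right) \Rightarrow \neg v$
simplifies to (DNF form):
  $\text{True}$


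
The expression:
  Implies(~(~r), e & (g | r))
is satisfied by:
  {e: True, r: False}
  {r: False, e: False}
  {r: True, e: True}


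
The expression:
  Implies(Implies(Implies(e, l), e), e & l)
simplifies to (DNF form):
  l | ~e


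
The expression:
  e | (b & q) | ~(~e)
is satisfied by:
  {q: True, e: True, b: True}
  {q: True, e: True, b: False}
  {e: True, b: True, q: False}
  {e: True, b: False, q: False}
  {q: True, b: True, e: False}


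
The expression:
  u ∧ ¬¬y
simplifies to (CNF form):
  u ∧ y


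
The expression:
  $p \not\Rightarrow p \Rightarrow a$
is always true.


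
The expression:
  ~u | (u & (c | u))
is always true.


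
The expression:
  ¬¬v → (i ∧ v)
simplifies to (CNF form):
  i ∨ ¬v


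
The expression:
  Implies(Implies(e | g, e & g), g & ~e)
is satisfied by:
  {g: True, e: False}
  {e: True, g: False}


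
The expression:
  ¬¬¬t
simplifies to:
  ¬t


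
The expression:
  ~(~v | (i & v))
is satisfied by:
  {v: True, i: False}


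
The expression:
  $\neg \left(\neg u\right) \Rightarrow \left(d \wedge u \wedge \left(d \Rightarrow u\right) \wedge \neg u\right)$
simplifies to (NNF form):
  $\neg u$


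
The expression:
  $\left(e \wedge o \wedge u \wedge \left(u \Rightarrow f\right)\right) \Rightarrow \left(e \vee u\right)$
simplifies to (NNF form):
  $\text{True}$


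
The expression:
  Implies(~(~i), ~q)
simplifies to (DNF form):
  ~i | ~q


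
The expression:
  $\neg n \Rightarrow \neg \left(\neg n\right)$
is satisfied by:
  {n: True}


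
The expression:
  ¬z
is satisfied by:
  {z: False}


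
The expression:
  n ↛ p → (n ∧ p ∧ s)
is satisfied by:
  {p: True, n: False}
  {n: False, p: False}
  {n: True, p: True}


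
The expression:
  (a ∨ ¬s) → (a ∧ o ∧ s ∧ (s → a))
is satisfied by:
  {s: True, o: True, a: False}
  {s: True, o: False, a: False}
  {s: True, a: True, o: True}


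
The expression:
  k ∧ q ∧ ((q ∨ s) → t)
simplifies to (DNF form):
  k ∧ q ∧ t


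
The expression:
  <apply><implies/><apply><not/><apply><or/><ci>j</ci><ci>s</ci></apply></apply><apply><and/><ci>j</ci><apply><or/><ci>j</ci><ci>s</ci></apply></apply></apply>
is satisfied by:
  {s: True, j: True}
  {s: True, j: False}
  {j: True, s: False}


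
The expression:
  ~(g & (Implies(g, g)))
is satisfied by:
  {g: False}


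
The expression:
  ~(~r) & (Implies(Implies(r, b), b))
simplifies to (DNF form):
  r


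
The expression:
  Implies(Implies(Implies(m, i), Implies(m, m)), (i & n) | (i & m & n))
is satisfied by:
  {i: True, n: True}


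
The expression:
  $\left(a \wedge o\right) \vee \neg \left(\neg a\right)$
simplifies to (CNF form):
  $a$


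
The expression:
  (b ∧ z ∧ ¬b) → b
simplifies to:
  True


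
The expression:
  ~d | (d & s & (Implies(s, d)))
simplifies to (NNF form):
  s | ~d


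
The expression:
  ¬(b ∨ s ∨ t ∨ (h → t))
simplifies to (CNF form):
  h ∧ ¬b ∧ ¬s ∧ ¬t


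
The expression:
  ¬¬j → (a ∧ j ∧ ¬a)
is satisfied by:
  {j: False}


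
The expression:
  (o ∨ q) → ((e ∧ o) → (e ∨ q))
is always true.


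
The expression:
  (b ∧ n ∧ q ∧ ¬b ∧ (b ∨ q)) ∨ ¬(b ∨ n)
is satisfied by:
  {n: False, b: False}


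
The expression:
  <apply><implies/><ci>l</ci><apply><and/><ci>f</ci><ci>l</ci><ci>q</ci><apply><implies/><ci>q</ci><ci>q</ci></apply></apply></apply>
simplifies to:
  <apply><or/><apply><not/><ci>l</ci></apply><apply><and/><ci>f</ci><ci>q</ci></apply></apply>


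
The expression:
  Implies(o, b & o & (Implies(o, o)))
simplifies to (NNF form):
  b | ~o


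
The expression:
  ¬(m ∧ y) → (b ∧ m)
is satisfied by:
  {m: True, b: True, y: True}
  {m: True, b: True, y: False}
  {m: True, y: True, b: False}


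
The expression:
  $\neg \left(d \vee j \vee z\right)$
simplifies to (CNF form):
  $\neg d \wedge \neg j \wedge \neg z$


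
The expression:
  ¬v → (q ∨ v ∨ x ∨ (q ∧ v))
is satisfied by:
  {x: True, q: True, v: True}
  {x: True, q: True, v: False}
  {x: True, v: True, q: False}
  {x: True, v: False, q: False}
  {q: True, v: True, x: False}
  {q: True, v: False, x: False}
  {v: True, q: False, x: False}


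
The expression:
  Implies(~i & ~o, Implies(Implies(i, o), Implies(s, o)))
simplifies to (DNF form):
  i | o | ~s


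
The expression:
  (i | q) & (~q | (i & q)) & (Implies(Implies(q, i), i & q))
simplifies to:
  i & q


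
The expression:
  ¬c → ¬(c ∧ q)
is always true.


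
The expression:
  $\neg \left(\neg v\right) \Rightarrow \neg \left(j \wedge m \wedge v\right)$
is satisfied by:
  {m: False, j: False, v: False}
  {v: True, m: False, j: False}
  {j: True, m: False, v: False}
  {v: True, j: True, m: False}
  {m: True, v: False, j: False}
  {v: True, m: True, j: False}
  {j: True, m: True, v: False}


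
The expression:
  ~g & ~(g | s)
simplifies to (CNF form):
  ~g & ~s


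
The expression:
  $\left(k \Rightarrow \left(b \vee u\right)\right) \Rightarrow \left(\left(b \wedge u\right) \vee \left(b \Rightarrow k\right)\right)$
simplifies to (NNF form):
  $k \vee u \vee \neg b$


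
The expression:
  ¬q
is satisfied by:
  {q: False}


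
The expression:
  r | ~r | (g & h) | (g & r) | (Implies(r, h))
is always true.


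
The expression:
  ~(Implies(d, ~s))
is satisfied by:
  {s: True, d: True}


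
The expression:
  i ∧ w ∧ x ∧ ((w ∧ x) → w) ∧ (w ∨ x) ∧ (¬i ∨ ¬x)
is never true.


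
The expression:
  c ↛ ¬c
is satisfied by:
  {c: True}


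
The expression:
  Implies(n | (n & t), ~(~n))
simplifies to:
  True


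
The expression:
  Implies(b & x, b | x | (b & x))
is always true.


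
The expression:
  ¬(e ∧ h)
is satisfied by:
  {h: False, e: False}
  {e: True, h: False}
  {h: True, e: False}


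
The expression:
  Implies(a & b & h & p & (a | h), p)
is always true.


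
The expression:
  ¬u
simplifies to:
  ¬u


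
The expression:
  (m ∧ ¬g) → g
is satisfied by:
  {g: True, m: False}
  {m: False, g: False}
  {m: True, g: True}


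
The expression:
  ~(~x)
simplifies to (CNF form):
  x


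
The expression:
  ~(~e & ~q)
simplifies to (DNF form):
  e | q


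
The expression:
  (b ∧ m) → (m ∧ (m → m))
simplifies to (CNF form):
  True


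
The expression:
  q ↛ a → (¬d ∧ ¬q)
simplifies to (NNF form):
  a ∨ ¬q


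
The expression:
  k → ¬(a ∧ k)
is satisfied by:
  {k: False, a: False}
  {a: True, k: False}
  {k: True, a: False}


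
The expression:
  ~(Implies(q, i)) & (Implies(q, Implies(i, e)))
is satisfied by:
  {q: True, i: False}


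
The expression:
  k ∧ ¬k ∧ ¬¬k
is never true.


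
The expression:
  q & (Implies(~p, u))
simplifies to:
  q & (p | u)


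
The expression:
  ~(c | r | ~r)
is never true.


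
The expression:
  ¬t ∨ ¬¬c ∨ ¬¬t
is always true.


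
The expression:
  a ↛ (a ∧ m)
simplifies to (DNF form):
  a ∧ ¬m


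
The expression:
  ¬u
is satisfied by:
  {u: False}


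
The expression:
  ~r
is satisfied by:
  {r: False}


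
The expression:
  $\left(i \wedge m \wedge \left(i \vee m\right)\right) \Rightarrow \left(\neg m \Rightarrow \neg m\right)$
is always true.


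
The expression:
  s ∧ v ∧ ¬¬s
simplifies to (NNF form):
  s ∧ v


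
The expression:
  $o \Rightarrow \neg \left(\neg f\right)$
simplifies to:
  $f \vee \neg o$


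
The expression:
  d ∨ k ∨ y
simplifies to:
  d ∨ k ∨ y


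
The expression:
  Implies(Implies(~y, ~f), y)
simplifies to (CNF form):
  f | y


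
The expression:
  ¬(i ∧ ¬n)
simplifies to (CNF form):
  n ∨ ¬i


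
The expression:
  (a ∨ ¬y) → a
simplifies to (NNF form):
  a ∨ y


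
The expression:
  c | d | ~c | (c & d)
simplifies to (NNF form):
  True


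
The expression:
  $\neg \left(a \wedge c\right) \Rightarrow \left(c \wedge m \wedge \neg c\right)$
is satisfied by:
  {a: True, c: True}


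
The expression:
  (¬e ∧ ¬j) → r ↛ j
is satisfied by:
  {r: True, e: True, j: True}
  {r: True, e: True, j: False}
  {r: True, j: True, e: False}
  {r: True, j: False, e: False}
  {e: True, j: True, r: False}
  {e: True, j: False, r: False}
  {j: True, e: False, r: False}


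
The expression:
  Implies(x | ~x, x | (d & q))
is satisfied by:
  {x: True, d: True, q: True}
  {x: True, d: True, q: False}
  {x: True, q: True, d: False}
  {x: True, q: False, d: False}
  {d: True, q: True, x: False}


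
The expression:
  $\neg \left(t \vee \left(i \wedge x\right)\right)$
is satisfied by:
  {x: False, t: False, i: False}
  {i: True, x: False, t: False}
  {x: True, i: False, t: False}


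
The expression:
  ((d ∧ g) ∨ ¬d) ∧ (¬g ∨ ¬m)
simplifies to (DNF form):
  (g ∧ ¬m) ∨ (¬d ∧ ¬g)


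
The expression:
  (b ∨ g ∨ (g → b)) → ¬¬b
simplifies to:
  b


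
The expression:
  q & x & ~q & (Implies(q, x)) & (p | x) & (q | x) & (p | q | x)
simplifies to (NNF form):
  False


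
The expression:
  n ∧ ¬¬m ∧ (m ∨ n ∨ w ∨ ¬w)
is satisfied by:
  {m: True, n: True}


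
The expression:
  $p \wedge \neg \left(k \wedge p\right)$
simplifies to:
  $p \wedge \neg k$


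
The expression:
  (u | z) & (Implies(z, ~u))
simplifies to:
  (u & ~z) | (z & ~u)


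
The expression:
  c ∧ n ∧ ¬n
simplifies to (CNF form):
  False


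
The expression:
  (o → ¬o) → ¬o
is always true.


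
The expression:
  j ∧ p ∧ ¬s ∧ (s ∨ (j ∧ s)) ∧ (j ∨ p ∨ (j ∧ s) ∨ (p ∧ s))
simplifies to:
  False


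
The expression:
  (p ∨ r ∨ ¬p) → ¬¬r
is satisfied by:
  {r: True}


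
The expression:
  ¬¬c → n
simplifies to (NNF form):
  n ∨ ¬c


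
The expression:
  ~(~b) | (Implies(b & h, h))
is always true.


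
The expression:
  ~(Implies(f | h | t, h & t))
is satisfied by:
  {f: True, t: False, h: False}
  {f: True, t: True, h: False}
  {t: True, f: False, h: False}
  {h: True, f: True, t: False}
  {h: True, f: False, t: False}


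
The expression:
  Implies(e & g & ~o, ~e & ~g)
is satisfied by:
  {o: True, g: False, e: False}
  {g: False, e: False, o: False}
  {o: True, e: True, g: False}
  {e: True, g: False, o: False}
  {o: True, g: True, e: False}
  {g: True, o: False, e: False}
  {o: True, e: True, g: True}


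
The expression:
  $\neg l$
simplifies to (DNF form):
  $\neg l$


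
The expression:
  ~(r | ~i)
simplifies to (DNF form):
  i & ~r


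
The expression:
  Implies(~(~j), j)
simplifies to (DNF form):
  True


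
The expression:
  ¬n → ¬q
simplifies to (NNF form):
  n ∨ ¬q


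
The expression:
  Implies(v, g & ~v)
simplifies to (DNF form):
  ~v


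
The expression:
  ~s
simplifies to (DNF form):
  ~s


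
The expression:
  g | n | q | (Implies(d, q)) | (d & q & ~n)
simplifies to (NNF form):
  g | n | q | ~d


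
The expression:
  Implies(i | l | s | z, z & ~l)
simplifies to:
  ~l & (z | ~i) & (z | ~s)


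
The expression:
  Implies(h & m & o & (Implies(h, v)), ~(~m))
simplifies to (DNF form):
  True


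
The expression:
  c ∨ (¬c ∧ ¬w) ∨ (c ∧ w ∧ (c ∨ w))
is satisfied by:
  {c: True, w: False}
  {w: False, c: False}
  {w: True, c: True}


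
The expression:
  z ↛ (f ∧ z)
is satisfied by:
  {z: True, f: False}


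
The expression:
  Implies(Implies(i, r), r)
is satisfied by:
  {i: True, r: True}
  {i: True, r: False}
  {r: True, i: False}


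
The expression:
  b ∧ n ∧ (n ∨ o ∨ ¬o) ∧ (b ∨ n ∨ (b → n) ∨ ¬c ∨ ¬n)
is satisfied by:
  {b: True, n: True}


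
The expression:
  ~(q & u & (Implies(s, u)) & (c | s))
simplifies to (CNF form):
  (~c | ~q | ~u) & (~q | ~s | ~u)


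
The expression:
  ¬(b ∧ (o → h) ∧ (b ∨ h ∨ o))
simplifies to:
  (o ∧ ¬h) ∨ ¬b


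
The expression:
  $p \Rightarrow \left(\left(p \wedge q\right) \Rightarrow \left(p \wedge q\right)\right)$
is always true.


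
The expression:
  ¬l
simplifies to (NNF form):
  ¬l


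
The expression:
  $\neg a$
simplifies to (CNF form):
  $\neg a$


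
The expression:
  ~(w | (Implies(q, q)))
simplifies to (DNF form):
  False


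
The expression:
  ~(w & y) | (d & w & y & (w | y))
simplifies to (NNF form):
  d | ~w | ~y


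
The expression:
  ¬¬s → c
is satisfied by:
  {c: True, s: False}
  {s: False, c: False}
  {s: True, c: True}


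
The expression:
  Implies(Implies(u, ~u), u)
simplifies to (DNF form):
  u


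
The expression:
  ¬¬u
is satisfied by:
  {u: True}


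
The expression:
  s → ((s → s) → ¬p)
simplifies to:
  ¬p ∨ ¬s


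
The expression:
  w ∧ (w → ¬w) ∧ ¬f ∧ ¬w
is never true.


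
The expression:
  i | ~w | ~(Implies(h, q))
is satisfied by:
  {i: True, h: True, w: False, q: False}
  {i: True, h: False, w: False, q: False}
  {i: True, q: True, h: True, w: False}
  {i: True, q: True, h: False, w: False}
  {h: True, q: False, w: False, i: False}
  {h: False, q: False, w: False, i: False}
  {q: True, h: True, w: False, i: False}
  {q: True, h: False, w: False, i: False}
  {i: True, w: True, h: True, q: False}
  {i: True, w: True, h: False, q: False}
  {i: True, q: True, w: True, h: True}
  {i: True, q: True, w: True, h: False}
  {w: True, h: True, q: False, i: False}


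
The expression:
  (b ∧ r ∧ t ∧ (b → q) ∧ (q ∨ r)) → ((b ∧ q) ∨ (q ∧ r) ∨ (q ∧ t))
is always true.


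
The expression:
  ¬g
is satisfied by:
  {g: False}


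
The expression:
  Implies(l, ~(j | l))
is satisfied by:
  {l: False}


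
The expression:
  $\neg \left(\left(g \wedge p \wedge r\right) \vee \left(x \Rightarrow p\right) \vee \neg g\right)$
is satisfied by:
  {x: True, g: True, p: False}


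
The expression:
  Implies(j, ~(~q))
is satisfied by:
  {q: True, j: False}
  {j: False, q: False}
  {j: True, q: True}


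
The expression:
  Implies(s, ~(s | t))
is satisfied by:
  {s: False}


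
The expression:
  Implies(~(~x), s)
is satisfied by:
  {s: True, x: False}
  {x: False, s: False}
  {x: True, s: True}


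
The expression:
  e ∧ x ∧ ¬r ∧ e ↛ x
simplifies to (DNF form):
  False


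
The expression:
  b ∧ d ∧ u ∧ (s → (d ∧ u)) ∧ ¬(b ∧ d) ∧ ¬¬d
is never true.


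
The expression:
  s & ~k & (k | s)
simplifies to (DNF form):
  s & ~k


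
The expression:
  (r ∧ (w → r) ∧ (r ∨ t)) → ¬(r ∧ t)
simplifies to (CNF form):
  ¬r ∨ ¬t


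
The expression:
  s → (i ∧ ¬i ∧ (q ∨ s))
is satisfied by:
  {s: False}


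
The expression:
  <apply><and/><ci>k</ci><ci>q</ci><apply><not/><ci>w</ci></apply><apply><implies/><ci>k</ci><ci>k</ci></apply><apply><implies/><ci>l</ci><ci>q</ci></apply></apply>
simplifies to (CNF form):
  <apply><and/><ci>k</ci><ci>q</ci><apply><not/><ci>w</ci></apply></apply>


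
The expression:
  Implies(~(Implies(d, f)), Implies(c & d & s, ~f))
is always true.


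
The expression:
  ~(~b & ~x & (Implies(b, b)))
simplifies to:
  b | x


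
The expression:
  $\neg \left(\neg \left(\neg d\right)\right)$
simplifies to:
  $\neg d$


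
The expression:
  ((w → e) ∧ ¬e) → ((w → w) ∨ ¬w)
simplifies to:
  True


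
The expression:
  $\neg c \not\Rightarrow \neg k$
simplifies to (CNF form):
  $k \wedge \neg c$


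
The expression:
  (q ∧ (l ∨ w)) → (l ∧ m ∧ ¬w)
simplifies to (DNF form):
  (m ∧ ¬w) ∨ (¬l ∧ ¬w) ∨ ¬q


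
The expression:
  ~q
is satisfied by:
  {q: False}


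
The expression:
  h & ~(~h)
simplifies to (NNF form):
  h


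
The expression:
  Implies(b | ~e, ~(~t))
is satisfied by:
  {t: True, e: True, b: False}
  {t: True, b: False, e: False}
  {t: True, e: True, b: True}
  {t: True, b: True, e: False}
  {e: True, b: False, t: False}


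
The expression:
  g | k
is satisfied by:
  {k: True, g: True}
  {k: True, g: False}
  {g: True, k: False}


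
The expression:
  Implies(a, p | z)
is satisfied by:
  {z: True, p: True, a: False}
  {z: True, p: False, a: False}
  {p: True, z: False, a: False}
  {z: False, p: False, a: False}
  {a: True, z: True, p: True}
  {a: True, z: True, p: False}
  {a: True, p: True, z: False}


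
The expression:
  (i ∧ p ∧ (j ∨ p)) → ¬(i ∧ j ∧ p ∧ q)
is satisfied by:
  {p: False, q: False, i: False, j: False}
  {j: True, p: False, q: False, i: False}
  {i: True, p: False, q: False, j: False}
  {j: True, i: True, p: False, q: False}
  {q: True, j: False, p: False, i: False}
  {j: True, q: True, p: False, i: False}
  {i: True, q: True, j: False, p: False}
  {j: True, i: True, q: True, p: False}
  {p: True, i: False, q: False, j: False}
  {j: True, p: True, i: False, q: False}
  {i: True, p: True, j: False, q: False}
  {j: True, i: True, p: True, q: False}
  {q: True, p: True, i: False, j: False}
  {j: True, q: True, p: True, i: False}
  {i: True, q: True, p: True, j: False}


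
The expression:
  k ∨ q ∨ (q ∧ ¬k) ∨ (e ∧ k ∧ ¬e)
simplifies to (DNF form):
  k ∨ q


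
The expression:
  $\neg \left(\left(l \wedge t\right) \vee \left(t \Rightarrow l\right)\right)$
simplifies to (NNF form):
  $t \wedge \neg l$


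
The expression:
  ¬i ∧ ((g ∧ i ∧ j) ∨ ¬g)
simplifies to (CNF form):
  ¬g ∧ ¬i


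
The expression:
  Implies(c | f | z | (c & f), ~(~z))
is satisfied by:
  {z: True, f: False, c: False}
  {z: True, c: True, f: False}
  {z: True, f: True, c: False}
  {z: True, c: True, f: True}
  {c: False, f: False, z: False}


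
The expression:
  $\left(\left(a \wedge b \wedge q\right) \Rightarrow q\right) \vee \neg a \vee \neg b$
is always true.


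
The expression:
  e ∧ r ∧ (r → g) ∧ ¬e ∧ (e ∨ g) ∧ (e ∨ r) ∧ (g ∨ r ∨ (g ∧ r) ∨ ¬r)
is never true.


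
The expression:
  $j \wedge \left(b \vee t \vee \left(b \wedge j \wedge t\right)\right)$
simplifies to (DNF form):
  $\left(b \wedge j\right) \vee \left(j \wedge t\right)$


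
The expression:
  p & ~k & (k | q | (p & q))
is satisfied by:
  {p: True, q: True, k: False}


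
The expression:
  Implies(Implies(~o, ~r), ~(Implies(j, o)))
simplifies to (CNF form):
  ~o & (j | r)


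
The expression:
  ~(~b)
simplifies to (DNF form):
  b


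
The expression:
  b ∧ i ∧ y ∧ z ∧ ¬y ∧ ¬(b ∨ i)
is never true.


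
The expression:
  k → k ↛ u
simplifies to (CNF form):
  ¬k ∨ ¬u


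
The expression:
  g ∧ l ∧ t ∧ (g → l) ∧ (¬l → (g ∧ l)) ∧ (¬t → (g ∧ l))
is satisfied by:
  {t: True, g: True, l: True}


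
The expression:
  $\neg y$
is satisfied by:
  {y: False}


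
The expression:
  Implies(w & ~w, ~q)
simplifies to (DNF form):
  True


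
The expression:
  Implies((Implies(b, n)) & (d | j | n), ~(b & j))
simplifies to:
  ~b | ~j | ~n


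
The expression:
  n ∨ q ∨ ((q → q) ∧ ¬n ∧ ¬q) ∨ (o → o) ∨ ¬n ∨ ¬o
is always true.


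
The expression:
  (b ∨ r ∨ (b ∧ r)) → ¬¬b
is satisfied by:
  {b: True, r: False}
  {r: False, b: False}
  {r: True, b: True}


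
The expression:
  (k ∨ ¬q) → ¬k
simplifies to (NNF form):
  ¬k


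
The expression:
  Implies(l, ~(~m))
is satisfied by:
  {m: True, l: False}
  {l: False, m: False}
  {l: True, m: True}


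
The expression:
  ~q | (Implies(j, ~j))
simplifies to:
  ~j | ~q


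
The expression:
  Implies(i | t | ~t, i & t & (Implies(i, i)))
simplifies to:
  i & t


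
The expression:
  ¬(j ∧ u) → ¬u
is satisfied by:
  {j: True, u: False}
  {u: False, j: False}
  {u: True, j: True}
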